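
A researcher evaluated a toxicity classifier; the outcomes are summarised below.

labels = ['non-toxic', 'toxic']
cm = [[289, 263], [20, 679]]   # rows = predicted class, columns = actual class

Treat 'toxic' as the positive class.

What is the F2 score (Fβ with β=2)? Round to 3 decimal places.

Fβ = (1+β²)·TP / ((1+β²)·TP + β²·FN + FP), with β²=4
= 5·679 / (5·679 + 4·263 + 20) = 0.760

0.760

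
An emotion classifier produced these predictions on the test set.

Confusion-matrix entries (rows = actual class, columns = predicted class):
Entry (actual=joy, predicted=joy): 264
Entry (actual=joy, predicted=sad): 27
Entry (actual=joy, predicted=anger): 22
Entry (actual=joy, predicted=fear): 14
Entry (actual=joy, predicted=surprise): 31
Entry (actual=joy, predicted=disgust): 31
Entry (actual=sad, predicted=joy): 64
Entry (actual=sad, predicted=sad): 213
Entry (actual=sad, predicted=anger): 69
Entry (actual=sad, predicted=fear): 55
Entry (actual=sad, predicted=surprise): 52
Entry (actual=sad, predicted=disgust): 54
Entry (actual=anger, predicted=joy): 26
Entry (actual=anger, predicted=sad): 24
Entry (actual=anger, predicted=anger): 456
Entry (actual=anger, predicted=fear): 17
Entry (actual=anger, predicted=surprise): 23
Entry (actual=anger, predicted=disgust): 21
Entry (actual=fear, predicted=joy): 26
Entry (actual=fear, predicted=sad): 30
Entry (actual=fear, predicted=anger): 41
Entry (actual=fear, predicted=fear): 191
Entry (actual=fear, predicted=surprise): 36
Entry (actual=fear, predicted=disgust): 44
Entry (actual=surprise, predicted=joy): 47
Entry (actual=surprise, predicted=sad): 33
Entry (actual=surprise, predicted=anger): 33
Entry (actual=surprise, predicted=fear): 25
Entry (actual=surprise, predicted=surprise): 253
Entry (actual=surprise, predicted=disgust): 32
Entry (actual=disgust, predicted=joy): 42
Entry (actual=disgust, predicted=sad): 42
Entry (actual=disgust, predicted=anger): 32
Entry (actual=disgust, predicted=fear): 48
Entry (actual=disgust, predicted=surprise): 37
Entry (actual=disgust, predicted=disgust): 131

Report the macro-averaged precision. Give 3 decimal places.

0.565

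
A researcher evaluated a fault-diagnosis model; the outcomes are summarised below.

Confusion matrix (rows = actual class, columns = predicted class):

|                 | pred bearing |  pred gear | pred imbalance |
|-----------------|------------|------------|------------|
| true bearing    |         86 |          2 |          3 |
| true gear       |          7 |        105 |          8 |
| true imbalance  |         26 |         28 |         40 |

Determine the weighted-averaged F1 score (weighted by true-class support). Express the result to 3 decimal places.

0.738

Per-class F1 score (2·TP/(2·TP+FP+FN)):
  bearing: TP=86, FP=7+26=33, FN=2+3=5 → 172/210 = 0.8190
  gear: TP=105, FP=2+28=30, FN=7+8=15 → 210/255 = 0.8235
  imbalance: TP=40, FP=3+8=11, FN=26+28=54 → 80/145 = 0.5517
Weighted-F1 score = Σ (supportᵢ/N)·F1 scoreᵢ with N=305: (91/305)·0.8190 + (120/305)·0.8235 + (94/305)·0.5517 = 0.738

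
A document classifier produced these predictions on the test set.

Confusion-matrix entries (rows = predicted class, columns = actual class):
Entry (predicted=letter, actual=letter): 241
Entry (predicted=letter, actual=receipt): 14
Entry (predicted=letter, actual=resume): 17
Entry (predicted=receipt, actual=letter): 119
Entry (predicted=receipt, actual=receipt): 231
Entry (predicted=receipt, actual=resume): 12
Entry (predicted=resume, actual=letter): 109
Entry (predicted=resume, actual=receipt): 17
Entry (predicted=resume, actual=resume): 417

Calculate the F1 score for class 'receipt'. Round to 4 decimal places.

Take TP from the diagonal, FP from the rest of the 'receipt' prediction marginal, FN from the rest of the 'receipt' actual marginal.
F1 score = 2·TP/(2·TP+FP+FN).
receipt: TP=231, FP=119+12=131, FN=14+17=31 → 462/624 = 0.74038

0.7404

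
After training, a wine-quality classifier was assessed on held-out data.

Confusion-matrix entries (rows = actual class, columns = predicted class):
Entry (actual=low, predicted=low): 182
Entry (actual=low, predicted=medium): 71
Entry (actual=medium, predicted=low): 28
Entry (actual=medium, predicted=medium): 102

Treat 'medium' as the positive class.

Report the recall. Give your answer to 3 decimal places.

Recall = TP/(TP+FN) = 102/(102+28) = 102/130 = 0.785

0.785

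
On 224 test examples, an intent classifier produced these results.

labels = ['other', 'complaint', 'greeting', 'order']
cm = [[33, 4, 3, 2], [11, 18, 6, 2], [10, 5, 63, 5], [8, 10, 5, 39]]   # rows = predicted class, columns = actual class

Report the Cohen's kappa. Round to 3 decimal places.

0.568

Observed agreement pₒ = trace/N = 153/224 = 0.6830
Expected agreement pₑ = Σ (rowᵢ·colᵢ)/N² = (62·42 + 37·37 + 77·83 + 48·62)/224² = 0.2659
κ = (pₒ − pₑ)/(1 − pₑ) = (0.6830 − 0.2659)/(1 − 0.2659) = 0.568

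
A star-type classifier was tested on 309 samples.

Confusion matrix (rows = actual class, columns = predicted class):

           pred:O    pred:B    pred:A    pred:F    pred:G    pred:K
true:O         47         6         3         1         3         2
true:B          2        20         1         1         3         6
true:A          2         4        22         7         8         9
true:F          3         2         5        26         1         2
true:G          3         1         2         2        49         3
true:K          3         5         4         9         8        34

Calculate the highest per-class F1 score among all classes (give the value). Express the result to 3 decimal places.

0.770

Per-class F1 score (2·TP/(2·TP+FP+FN)):
  O: TP=47, FP=2+2+3+3+3=13, FN=6+3+1+3+2=15 → 94/122 = 0.7705
  B: TP=20, FP=6+4+2+1+5=18, FN=2+1+1+3+6=13 → 40/71 = 0.5634
  A: TP=22, FP=3+1+5+2+4=15, FN=2+4+7+8+9=30 → 44/89 = 0.4944
  F: TP=26, FP=1+1+7+2+9=20, FN=3+2+5+1+2=13 → 52/85 = 0.6118
  G: TP=49, FP=3+3+8+1+8=23, FN=3+1+2+2+3=11 → 98/132 = 0.7424
  K: TP=34, FP=2+6+9+2+3=22, FN=3+5+4+9+8=29 → 68/119 = 0.5714
Highest is class 'O' with F1 score = 0.770.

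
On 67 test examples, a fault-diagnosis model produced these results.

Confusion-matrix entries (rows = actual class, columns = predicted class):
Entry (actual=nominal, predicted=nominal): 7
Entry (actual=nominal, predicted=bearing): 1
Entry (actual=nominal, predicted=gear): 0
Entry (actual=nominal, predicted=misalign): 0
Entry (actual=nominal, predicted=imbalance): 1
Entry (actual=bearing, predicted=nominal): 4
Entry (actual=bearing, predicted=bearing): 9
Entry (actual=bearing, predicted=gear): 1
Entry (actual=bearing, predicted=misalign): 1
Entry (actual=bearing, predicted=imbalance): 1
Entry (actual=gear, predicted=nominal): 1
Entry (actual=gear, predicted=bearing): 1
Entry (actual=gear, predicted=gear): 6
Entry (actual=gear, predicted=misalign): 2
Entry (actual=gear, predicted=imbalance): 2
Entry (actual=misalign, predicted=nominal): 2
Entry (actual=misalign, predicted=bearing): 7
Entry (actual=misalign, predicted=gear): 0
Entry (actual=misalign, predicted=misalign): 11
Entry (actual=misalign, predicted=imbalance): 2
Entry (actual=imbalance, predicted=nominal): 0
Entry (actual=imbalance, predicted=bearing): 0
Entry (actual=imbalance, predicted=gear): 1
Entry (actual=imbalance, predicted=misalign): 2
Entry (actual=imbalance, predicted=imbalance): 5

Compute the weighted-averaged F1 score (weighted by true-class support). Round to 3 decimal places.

Per-class F1 score (2·TP/(2·TP+FP+FN)):
  nominal: TP=7, FP=4+1+2+0=7, FN=1+0+0+1=2 → 14/23 = 0.6087
  bearing: TP=9, FP=1+1+7+0=9, FN=4+1+1+1=7 → 18/34 = 0.5294
  gear: TP=6, FP=0+1+0+1=2, FN=1+1+2+2=6 → 12/20 = 0.6000
  misalign: TP=11, FP=0+1+2+2=5, FN=2+7+0+2=11 → 22/38 = 0.5789
  imbalance: TP=5, FP=1+1+2+2=6, FN=0+0+1+2=3 → 10/19 = 0.5263
Weighted-F1 score = Σ (supportᵢ/N)·F1 scoreᵢ with N=67: (9/67)·0.6087 + (16/67)·0.5294 + (12/67)·0.6000 + (22/67)·0.5789 + (8/67)·0.5263 = 0.569

0.569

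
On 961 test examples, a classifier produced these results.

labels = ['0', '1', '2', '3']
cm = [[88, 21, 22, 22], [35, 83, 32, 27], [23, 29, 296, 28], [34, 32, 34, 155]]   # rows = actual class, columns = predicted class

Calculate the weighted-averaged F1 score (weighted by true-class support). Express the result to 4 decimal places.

Per-class F1 score (2·TP/(2·TP+FP+FN)):
  0: TP=88, FP=35+23+34=92, FN=21+22+22=65 → 176/333 = 0.52853
  1: TP=83, FP=21+29+32=82, FN=35+32+27=94 → 166/342 = 0.48538
  2: TP=296, FP=22+32+34=88, FN=23+29+28=80 → 592/760 = 0.77895
  3: TP=155, FP=22+27+28=77, FN=34+32+34=100 → 310/487 = 0.63655
Weighted-F1 score = Σ (supportᵢ/N)·F1 scoreᵢ with N=961: (153/961)·0.52853 + (177/961)·0.48538 + (376/961)·0.77895 + (255/961)·0.63655 = 0.6472

0.6472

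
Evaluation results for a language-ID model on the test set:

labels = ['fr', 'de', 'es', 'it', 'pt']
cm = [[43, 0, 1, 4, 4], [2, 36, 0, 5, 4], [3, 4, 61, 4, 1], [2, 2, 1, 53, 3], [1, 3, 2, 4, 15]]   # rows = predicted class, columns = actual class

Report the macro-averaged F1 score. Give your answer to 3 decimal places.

Per-class F1 score (2·TP/(2·TP+FP+FN)):
  fr: TP=43, FP=0+1+4+4=9, FN=2+3+2+1=8 → 86/103 = 0.8350
  de: TP=36, FP=2+0+5+4=11, FN=0+4+2+3=9 → 72/92 = 0.7826
  es: TP=61, FP=3+4+4+1=12, FN=1+0+1+2=4 → 122/138 = 0.8841
  it: TP=53, FP=2+2+1+3=8, FN=4+5+4+4=17 → 106/131 = 0.8092
  pt: TP=15, FP=1+3+2+4=10, FN=4+4+1+3=12 → 30/52 = 0.5769
Macro-F1 score = mean = (0.8350 + 0.7826 + 0.8841 + 0.8092 + 0.5769) / 5 = 0.778

0.778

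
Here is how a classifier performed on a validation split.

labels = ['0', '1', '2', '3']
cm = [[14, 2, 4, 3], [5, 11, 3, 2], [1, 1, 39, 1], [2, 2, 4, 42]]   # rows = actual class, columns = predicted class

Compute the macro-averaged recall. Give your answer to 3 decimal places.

Per-class recall (TP/(TP+FN)):
  0: TP=14, FN=2+4+3=9 → 14/23 = 0.6087
  1: TP=11, FN=5+3+2=10 → 11/21 = 0.5238
  2: TP=39, FN=1+1+1=3 → 39/42 = 0.9286
  3: TP=42, FN=2+2+4=8 → 42/50 = 0.8400
Macro-recall = mean = (0.6087 + 0.5238 + 0.9286 + 0.8400) / 4 = 0.725

0.725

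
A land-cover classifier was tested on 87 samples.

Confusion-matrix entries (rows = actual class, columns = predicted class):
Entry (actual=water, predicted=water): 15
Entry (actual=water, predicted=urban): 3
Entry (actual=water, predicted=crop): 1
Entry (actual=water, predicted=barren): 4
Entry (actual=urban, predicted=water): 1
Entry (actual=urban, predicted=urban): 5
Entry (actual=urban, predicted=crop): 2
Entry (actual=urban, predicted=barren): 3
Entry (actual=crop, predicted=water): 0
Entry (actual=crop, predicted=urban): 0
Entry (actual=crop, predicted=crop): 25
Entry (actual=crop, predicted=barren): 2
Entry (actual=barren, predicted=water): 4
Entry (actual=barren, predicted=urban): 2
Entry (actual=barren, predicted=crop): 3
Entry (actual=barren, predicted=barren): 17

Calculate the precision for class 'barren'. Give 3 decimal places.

Treat 'barren' as positive and all other classes as negative.
precision = TP/(TP+FP).
barren: TP=17, FP=4+3+2=9 → 17/26 = 0.6538

0.654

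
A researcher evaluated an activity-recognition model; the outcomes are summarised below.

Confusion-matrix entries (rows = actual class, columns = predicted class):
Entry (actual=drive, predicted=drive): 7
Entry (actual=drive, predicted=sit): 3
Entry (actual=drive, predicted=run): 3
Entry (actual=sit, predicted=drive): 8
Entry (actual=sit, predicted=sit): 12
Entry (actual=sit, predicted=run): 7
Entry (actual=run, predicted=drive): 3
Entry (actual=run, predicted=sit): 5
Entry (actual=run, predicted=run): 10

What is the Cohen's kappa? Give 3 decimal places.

Observed agreement pₒ = trace/N = 29/58 = 0.5000
Expected agreement pₑ = Σ (rowᵢ·colᵢ)/N² = (13·18 + 27·20 + 18·20)/58² = 0.3371
κ = (pₒ − pₑ)/(1 − pₑ) = (0.5000 − 0.3371)/(1 − 0.3371) = 0.246

0.246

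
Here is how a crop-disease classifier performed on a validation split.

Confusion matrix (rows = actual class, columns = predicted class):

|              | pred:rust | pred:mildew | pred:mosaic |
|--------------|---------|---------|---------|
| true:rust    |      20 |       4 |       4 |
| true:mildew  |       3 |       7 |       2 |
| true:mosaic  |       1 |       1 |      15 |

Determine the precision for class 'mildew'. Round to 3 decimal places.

One-vs-rest for 'mildew': TP = diagonal; FP = other classes predicted 'mildew'; FN = 'mildew' predicted as other.
precision = TP/(TP+FP).
mildew: TP=7, FP=4+1=5 → 7/12 = 0.5833

0.583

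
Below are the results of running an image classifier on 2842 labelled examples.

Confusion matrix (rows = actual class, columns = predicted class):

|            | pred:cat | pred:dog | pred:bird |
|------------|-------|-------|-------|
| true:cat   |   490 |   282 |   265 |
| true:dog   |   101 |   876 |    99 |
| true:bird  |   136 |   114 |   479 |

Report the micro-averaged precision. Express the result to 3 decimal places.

Micro-averaging pools counts across classes: ΣTP=1845, ΣFP=997, ΣFN=997.
Micro-precision = TP/(TP+FP) on pooled counts = 0.649 (equals overall accuracy in single-label multiclass).

0.649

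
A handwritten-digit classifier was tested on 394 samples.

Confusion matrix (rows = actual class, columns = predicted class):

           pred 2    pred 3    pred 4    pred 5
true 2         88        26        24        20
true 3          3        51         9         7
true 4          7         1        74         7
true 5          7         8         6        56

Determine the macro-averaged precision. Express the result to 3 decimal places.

0.677

Per-class precision (TP/(TP+FP)):
  2: TP=88, FP=3+7+7=17 → 88/105 = 0.8381
  3: TP=51, FP=26+1+8=35 → 51/86 = 0.5930
  4: TP=74, FP=24+9+6=39 → 74/113 = 0.6549
  5: TP=56, FP=20+7+7=34 → 56/90 = 0.6222
Macro-precision = mean = (0.8381 + 0.5930 + 0.6549 + 0.6222) / 4 = 0.677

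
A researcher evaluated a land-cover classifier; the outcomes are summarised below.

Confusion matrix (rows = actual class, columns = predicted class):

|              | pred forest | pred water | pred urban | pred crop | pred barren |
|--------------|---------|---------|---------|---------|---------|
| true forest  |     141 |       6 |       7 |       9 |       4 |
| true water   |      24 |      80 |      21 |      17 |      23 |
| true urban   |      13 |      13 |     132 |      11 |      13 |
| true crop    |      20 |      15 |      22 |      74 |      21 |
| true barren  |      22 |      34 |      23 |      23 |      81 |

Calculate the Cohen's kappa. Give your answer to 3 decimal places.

0.497

Observed agreement pₒ = trace/N = 508/849 = 0.5984
Expected agreement pₑ = Σ (rowᵢ·colᵢ)/N² = (167·220 + 165·148 + 182·205 + 152·134 + 183·142)/849² = 0.2009
κ = (pₒ − pₑ)/(1 − pₑ) = (0.5984 − 0.2009)/(1 − 0.2009) = 0.497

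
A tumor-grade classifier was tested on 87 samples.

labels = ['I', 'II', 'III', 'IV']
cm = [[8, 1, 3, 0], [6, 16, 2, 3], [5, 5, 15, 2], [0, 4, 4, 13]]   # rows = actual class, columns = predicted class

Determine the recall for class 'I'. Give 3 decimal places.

0.667

Treat 'I' as positive and all other classes as negative.
recall = TP/(TP+FN).
I: TP=8, FN=1+3+0=4 → 8/12 = 0.6667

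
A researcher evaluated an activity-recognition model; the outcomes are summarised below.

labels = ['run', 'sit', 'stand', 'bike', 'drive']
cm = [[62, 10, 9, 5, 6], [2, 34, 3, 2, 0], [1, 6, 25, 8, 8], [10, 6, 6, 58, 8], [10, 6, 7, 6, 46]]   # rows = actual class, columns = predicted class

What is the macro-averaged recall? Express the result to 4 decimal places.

0.6593

Per-class recall (TP/(TP+FN)):
  run: TP=62, FN=10+9+5+6=30 → 62/92 = 0.67391
  sit: TP=34, FN=2+3+2+0=7 → 34/41 = 0.82927
  stand: TP=25, FN=1+6+8+8=23 → 25/48 = 0.52083
  bike: TP=58, FN=10+6+6+8=30 → 58/88 = 0.65909
  drive: TP=46, FN=10+6+7+6=29 → 46/75 = 0.61333
Macro-recall = mean = (0.67391 + 0.82927 + 0.52083 + 0.65909 + 0.61333) / 5 = 0.6593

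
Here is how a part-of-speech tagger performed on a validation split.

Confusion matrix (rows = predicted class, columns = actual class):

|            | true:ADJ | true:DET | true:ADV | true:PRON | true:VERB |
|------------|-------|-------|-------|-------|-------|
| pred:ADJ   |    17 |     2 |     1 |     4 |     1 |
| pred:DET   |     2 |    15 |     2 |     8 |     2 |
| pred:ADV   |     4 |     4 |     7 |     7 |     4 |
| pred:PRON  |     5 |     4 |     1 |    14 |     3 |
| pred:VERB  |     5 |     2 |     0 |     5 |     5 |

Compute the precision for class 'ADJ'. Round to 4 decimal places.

One-vs-rest for 'ADJ': TP = diagonal; FP = other classes predicted 'ADJ'; FN = 'ADJ' predicted as other.
precision = TP/(TP+FP).
ADJ: TP=17, FP=2+1+4+1=8 → 17/25 = 0.68000

0.6800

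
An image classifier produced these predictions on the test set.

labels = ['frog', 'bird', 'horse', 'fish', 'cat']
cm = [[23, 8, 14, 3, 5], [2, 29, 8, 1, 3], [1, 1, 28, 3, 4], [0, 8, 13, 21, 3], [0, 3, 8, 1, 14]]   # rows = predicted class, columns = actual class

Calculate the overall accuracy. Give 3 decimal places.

Accuracy = trace / total = (23+29+28+21+14=115) / 204 = 115/204 = 0.564

0.564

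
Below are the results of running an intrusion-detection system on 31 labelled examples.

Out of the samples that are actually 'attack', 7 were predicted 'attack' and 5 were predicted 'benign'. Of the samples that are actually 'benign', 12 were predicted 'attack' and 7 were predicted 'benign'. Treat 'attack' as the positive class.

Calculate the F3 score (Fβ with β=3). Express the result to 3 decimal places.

0.551

Fβ = (1+β²)·TP / ((1+β²)·TP + β²·FN + FP), with β²=9
= 10·7 / (10·7 + 9·5 + 12) = 0.551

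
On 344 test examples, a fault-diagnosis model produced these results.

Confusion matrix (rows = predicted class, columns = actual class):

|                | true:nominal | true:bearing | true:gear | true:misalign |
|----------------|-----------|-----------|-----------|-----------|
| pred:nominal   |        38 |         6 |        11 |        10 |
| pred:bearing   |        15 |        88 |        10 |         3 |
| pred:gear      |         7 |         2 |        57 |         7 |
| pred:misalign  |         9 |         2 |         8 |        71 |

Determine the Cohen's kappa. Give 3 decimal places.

Observed agreement pₒ = trace/N = 254/344 = 0.7384
Expected agreement pₑ = Σ (rowᵢ·colᵢ)/N² = (69·65 + 98·116 + 86·73 + 91·90)/344² = 0.2562
κ = (pₒ − pₑ)/(1 − pₑ) = (0.7384 − 0.2562)/(1 − 0.2562) = 0.648

0.648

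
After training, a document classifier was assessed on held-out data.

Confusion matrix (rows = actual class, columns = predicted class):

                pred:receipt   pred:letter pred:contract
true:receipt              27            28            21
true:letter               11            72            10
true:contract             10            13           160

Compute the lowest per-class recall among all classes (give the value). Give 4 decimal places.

Per-class recall (TP/(TP+FN)):
  receipt: TP=27, FN=28+21=49 → 27/76 = 0.35526
  letter: TP=72, FN=11+10=21 → 72/93 = 0.77419
  contract: TP=160, FN=10+13=23 → 160/183 = 0.87432
Lowest is class 'receipt' with recall = 0.3553.

0.3553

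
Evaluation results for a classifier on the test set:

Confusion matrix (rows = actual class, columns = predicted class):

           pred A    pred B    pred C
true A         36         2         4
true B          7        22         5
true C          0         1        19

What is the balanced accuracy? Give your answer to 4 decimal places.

0.8181

Balanced accuracy = mean of per-class recall.
  A: recall = 36/42 = 0.85714
  B: recall = 22/34 = 0.64706
  C: recall = 19/20 = 0.95000
Mean = (0.85714 + 0.64706 + 0.95000) / 3 = 0.8181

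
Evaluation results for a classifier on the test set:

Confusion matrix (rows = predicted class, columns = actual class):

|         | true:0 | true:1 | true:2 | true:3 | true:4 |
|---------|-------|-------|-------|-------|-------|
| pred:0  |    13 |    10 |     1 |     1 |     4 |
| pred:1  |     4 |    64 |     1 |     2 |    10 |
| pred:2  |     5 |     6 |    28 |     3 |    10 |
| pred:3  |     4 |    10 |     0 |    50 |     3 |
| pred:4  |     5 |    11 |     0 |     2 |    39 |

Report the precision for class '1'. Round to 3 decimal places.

0.790

Treat '1' as positive and all other classes as negative.
precision = TP/(TP+FP).
1: TP=64, FP=4+1+2+10=17 → 64/81 = 0.7901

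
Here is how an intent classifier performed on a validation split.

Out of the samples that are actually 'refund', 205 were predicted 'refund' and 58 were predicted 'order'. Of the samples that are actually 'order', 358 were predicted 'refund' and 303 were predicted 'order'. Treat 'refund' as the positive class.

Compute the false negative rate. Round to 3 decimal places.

FNR = FN/(FN+TP) = 58/(58+205) = 0.221

0.221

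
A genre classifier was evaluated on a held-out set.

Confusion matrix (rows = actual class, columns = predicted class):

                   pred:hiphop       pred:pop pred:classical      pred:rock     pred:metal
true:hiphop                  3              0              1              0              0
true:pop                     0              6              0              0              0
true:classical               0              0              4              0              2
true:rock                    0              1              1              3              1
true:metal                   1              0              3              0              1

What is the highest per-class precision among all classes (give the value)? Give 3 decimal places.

1.000

Per-class precision (TP/(TP+FP)):
  hiphop: TP=3, FP=0+0+0+1=1 → 3/4 = 0.7500
  pop: TP=6, FP=0+0+1+0=1 → 6/7 = 0.8571
  classical: TP=4, FP=1+0+1+3=5 → 4/9 = 0.4444
  rock: TP=3, FP=0+0+0+0=0 → 3/3 = 1.0000
  metal: TP=1, FP=0+0+2+1=3 → 1/4 = 0.2500
Highest is class 'rock' with precision = 1.000.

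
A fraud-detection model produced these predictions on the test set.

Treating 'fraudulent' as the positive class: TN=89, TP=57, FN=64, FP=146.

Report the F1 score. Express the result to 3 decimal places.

Precision = TP/(TP+FP) = 57/203 = 0.2808
Recall = TP/(TP+FN) = 57/121 = 0.4711
F1 = 2·TP/(2·TP+FP+FN) = 114/324 = 0.352

0.352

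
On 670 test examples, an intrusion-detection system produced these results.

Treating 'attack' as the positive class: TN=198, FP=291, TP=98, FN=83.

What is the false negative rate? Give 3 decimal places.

0.459

FNR = FN/(FN+TP) = 83/(83+98) = 0.459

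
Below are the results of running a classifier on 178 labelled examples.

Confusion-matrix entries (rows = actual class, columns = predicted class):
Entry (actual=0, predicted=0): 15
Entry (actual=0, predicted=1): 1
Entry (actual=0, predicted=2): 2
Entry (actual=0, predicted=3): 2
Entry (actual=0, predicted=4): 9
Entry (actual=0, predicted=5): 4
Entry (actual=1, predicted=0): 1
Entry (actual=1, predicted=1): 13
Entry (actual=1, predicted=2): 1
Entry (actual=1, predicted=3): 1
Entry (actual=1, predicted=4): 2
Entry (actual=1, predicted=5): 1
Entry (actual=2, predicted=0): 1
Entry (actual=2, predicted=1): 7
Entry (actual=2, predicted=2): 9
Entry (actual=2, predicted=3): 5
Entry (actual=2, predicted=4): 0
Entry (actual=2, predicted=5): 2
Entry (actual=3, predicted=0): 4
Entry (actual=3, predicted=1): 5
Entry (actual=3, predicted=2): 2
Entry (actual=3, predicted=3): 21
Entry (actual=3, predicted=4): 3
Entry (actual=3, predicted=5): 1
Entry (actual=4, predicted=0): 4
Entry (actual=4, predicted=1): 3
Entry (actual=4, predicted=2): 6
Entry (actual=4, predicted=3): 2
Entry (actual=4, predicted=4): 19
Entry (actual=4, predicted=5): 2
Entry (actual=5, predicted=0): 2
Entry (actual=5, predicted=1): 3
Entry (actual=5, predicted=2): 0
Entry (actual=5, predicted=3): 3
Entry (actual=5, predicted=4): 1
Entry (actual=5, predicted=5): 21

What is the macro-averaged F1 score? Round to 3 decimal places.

Per-class F1 score (2·TP/(2·TP+FP+FN)):
  0: TP=15, FP=1+1+4+4+2=12, FN=1+2+2+9+4=18 → 30/60 = 0.5000
  1: TP=13, FP=1+7+5+3+3=19, FN=1+1+1+2+1=6 → 26/51 = 0.5098
  2: TP=9, FP=2+1+2+6+0=11, FN=1+7+5+0+2=15 → 18/44 = 0.4091
  3: TP=21, FP=2+1+5+2+3=13, FN=4+5+2+3+1=15 → 42/70 = 0.6000
  4: TP=19, FP=9+2+0+3+1=15, FN=4+3+6+2+2=17 → 38/70 = 0.5429
  5: TP=21, FP=4+1+2+1+2=10, FN=2+3+0+3+1=9 → 42/61 = 0.6885
Macro-F1 score = mean = (0.5000 + 0.5098 + 0.4091 + 0.6000 + 0.5429 + 0.6885) / 6 = 0.542

0.542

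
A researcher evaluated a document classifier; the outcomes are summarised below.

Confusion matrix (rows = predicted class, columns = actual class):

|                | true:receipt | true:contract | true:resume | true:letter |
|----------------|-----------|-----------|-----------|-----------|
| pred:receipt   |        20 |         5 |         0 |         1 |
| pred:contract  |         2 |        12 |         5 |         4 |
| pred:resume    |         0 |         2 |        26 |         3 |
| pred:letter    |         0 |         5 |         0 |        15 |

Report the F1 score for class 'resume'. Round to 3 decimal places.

Treat 'resume' as positive and all other classes as negative.
F1 score = 2·TP/(2·TP+FP+FN).
resume: TP=26, FP=0+2+3=5, FN=0+5+0=5 → 52/62 = 0.8387

0.839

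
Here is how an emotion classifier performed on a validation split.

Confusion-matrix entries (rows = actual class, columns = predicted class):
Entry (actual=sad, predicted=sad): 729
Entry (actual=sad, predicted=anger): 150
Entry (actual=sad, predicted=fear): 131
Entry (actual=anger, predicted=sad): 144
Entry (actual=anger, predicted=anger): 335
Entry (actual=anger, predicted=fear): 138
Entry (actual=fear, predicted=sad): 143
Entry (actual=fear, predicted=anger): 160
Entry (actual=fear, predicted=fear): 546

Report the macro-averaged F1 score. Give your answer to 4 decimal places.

0.6356

Per-class F1 score (2·TP/(2·TP+FP+FN)):
  sad: TP=729, FP=144+143=287, FN=150+131=281 → 1458/2026 = 0.71964
  anger: TP=335, FP=150+160=310, FN=144+138=282 → 670/1262 = 0.53090
  fear: TP=546, FP=131+138=269, FN=143+160=303 → 1092/1664 = 0.65625
Macro-F1 score = mean = (0.71964 + 0.53090 + 0.65625) / 3 = 0.6356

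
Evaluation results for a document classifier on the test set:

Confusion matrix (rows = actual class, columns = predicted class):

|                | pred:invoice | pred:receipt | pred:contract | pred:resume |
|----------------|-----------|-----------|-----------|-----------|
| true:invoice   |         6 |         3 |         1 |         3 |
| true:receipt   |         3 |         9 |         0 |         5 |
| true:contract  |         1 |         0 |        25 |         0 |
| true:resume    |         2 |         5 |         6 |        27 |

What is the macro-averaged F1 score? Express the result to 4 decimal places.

Per-class F1 score (2·TP/(2·TP+FP+FN)):
  invoice: TP=6, FP=3+1+2=6, FN=3+1+3=7 → 12/25 = 0.48000
  receipt: TP=9, FP=3+0+5=8, FN=3+0+5=8 → 18/34 = 0.52941
  contract: TP=25, FP=1+0+6=7, FN=1+0+0=1 → 50/58 = 0.86207
  resume: TP=27, FP=3+5+0=8, FN=2+5+6=13 → 54/75 = 0.72000
Macro-F1 score = mean = (0.48000 + 0.52941 + 0.86207 + 0.72000) / 4 = 0.6479

0.6479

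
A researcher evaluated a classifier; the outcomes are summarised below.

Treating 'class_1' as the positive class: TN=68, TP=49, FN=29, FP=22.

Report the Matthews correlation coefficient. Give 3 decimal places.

MCC = (TP·TN − FP·FN) / √((TP+FP)(TP+FN)(TN+FP)(TN+FN))
Numerator = 49·68 − 22·29 = 2694
Denominator = √(71·78·90·97) = √48346740 = 6953.1820
MCC = 2694 / 6953.1820 = 0.387

0.387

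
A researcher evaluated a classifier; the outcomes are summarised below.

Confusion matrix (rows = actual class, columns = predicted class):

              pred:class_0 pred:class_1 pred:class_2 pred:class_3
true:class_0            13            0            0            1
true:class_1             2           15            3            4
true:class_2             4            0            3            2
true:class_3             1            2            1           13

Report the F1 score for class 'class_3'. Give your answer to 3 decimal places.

Take TP from the diagonal, FP from the rest of the 'class_3' prediction marginal, FN from the rest of the 'class_3' actual marginal.
F1 score = 2·TP/(2·TP+FP+FN).
class_3: TP=13, FP=1+4+2=7, FN=1+2+1=4 → 26/37 = 0.7027

0.703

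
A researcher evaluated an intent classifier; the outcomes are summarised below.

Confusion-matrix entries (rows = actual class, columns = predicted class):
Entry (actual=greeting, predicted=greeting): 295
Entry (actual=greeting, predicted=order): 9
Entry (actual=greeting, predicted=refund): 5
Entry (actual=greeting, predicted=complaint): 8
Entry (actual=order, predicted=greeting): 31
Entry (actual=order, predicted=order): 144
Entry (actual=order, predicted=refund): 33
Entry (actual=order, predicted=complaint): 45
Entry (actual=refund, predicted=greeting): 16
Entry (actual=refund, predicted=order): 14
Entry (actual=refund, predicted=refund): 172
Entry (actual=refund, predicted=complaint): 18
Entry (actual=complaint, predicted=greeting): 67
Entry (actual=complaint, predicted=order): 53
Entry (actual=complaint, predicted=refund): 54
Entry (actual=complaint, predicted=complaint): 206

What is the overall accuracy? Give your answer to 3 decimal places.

0.698

Accuracy = trace / total = (295+144+172+206=817) / 1170 = 817/1170 = 0.698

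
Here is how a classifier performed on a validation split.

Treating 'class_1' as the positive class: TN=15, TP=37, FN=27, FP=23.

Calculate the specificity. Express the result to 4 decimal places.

0.3947

Specificity = TN/(TN+FP) = 15/(15+23) = 0.3947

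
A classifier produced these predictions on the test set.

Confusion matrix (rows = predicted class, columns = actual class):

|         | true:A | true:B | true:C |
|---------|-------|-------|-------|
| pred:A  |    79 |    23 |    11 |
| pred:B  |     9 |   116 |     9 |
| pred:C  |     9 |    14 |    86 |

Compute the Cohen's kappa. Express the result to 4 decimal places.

Observed agreement pₒ = trace/N = 281/356 = 0.78933
Expected agreement pₑ = Σ (rowᵢ·colᵢ)/N² = (97·113 + 153·134 + 106·109)/356² = 0.33942
κ = (pₒ − pₑ)/(1 − pₑ) = (0.78933 − 0.33942)/(1 − 0.33942) = 0.6811

0.6811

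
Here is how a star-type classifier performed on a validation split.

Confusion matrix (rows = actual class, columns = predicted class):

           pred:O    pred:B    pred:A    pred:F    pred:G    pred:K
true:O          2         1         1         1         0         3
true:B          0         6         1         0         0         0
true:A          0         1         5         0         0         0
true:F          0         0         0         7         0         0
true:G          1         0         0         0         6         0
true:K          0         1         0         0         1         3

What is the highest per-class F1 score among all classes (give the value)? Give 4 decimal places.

0.9333

Per-class F1 score (2·TP/(2·TP+FP+FN)):
  O: TP=2, FP=0+0+0+1+0=1, FN=1+1+1+0+3=6 → 4/11 = 0.36364
  B: TP=6, FP=1+1+0+0+1=3, FN=0+1+0+0+0=1 → 12/16 = 0.75000
  A: TP=5, FP=1+1+0+0+0=2, FN=0+1+0+0+0=1 → 10/13 = 0.76923
  F: TP=7, FP=1+0+0+0+0=1, FN=0+0+0+0+0=0 → 14/15 = 0.93333
  G: TP=6, FP=0+0+0+0+1=1, FN=1+0+0+0+0=1 → 12/14 = 0.85714
  K: TP=3, FP=3+0+0+0+0=3, FN=0+1+0+0+1=2 → 6/11 = 0.54545
Highest is class 'F' with F1 score = 0.9333.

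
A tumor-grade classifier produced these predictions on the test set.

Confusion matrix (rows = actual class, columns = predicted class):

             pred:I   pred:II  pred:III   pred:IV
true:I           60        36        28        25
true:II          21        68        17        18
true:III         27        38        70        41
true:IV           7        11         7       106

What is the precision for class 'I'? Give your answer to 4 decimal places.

0.5217

precision = TP/(TP+FP).
I: TP=60, FP=21+27+7=55 → 60/115 = 0.52174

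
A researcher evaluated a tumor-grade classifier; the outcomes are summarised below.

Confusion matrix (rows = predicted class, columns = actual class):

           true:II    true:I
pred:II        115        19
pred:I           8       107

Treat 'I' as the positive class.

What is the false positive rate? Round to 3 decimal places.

0.065

FPR = FP/(FP+TN) = 8/(8+115) = 0.065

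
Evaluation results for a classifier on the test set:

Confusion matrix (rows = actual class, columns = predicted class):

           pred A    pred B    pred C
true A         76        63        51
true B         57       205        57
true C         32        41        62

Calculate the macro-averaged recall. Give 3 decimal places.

0.501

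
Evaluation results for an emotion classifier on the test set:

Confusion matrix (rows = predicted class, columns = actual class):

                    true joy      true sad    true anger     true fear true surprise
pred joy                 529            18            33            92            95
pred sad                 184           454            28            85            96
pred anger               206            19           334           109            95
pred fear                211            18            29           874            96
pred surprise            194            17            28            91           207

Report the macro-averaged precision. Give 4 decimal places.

0.5521

Per-class precision (TP/(TP+FP)):
  joy: TP=529, FP=18+33+92+95=238 → 529/767 = 0.68970
  sad: TP=454, FP=184+28+85+96=393 → 454/847 = 0.53601
  anger: TP=334, FP=206+19+109+95=429 → 334/763 = 0.43775
  fear: TP=874, FP=211+18+29+96=354 → 874/1228 = 0.71173
  surprise: TP=207, FP=194+17+28+91=330 → 207/537 = 0.38547
Macro-precision = mean = (0.68970 + 0.53601 + 0.43775 + 0.71173 + 0.38547) / 5 = 0.5521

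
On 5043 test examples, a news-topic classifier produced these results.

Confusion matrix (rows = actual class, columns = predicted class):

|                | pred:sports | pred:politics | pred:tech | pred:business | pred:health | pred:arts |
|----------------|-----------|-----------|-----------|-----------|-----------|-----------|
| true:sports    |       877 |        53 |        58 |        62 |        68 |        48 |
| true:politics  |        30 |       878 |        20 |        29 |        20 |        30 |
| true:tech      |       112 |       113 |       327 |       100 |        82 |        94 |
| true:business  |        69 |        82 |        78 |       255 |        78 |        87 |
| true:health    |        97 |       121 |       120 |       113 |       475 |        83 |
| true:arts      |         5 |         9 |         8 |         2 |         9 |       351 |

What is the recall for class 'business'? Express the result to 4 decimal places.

One-vs-rest for 'business': TP = diagonal; FP = other classes predicted 'business'; FN = 'business' predicted as other.
recall = TP/(TP+FN).
business: TP=255, FN=69+82+78+78+87=394 → 255/649 = 0.39291

0.3929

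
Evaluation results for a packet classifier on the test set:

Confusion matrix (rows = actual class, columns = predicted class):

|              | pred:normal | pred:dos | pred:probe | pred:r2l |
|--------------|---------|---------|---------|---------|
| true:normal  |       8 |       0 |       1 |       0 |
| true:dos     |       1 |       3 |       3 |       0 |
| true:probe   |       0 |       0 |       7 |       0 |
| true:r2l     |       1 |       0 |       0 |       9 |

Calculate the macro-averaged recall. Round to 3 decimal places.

0.804

Per-class recall (TP/(TP+FN)):
  normal: TP=8, FN=0+1+0=1 → 8/9 = 0.8889
  dos: TP=3, FN=1+3+0=4 → 3/7 = 0.4286
  probe: TP=7, FN=0+0+0=0 → 7/7 = 1.0000
  r2l: TP=9, FN=1+0+0=1 → 9/10 = 0.9000
Macro-recall = mean = (0.8889 + 0.4286 + 1.0000 + 0.9000) / 4 = 0.804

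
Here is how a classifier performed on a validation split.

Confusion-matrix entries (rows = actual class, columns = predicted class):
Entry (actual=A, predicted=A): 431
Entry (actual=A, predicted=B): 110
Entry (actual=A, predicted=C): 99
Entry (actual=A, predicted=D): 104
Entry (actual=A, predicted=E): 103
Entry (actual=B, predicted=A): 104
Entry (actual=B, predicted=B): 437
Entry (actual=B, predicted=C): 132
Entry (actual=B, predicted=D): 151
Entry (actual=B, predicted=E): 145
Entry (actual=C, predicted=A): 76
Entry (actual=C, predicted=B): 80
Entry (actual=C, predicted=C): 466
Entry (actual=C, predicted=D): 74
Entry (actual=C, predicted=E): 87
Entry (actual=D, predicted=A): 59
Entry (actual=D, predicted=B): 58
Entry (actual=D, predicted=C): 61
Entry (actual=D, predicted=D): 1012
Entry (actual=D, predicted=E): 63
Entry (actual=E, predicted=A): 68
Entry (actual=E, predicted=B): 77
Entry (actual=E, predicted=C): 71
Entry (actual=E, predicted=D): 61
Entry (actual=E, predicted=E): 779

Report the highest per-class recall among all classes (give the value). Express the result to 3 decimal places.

0.808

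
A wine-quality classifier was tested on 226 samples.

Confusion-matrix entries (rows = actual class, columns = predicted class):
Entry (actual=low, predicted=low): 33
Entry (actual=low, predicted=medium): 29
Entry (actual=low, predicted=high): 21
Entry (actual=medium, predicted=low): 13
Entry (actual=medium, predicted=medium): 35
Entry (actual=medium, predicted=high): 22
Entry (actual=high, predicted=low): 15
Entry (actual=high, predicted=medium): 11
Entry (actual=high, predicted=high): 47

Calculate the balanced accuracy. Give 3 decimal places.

Balanced accuracy = mean of per-class recall.
  low: recall = 33/83 = 0.3976
  medium: recall = 35/70 = 0.5000
  high: recall = 47/73 = 0.6438
Mean = (0.3976 + 0.5000 + 0.6438) / 3 = 0.514

0.514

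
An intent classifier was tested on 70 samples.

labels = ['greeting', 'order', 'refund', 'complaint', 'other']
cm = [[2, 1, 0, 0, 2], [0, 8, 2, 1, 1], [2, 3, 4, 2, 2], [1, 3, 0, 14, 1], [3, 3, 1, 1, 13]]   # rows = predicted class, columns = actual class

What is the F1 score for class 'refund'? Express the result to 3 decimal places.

F1 score = 2·TP/(2·TP+FP+FN).
refund: TP=4, FP=2+3+2+2=9, FN=0+2+0+1=3 → 8/20 = 0.4000

0.400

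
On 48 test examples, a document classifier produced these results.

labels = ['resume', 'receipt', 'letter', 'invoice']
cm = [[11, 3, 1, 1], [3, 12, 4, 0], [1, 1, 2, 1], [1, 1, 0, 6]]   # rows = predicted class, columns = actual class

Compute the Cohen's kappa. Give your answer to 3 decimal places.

Observed agreement pₒ = trace/N = 31/48 = 0.6458
Expected agreement pₑ = Σ (rowᵢ·colᵢ)/N² = (16·16 + 17·19 + 7·5 + 8·8)/48² = 0.2943
κ = (pₒ − pₑ)/(1 − pₑ) = (0.6458 − 0.2943)/(1 − 0.2943) = 0.498

0.498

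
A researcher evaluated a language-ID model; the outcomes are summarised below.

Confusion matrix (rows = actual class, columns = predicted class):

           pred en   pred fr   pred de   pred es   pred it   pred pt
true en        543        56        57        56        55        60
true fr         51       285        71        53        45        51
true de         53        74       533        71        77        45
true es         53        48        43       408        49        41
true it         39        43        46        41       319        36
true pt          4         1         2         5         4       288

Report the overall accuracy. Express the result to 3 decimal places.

0.641

Accuracy = trace / total = (543+285+533+408+319+288=2376) / 3706 = 2376/3706 = 0.641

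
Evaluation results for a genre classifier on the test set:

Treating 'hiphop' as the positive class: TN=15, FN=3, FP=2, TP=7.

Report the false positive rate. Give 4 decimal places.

0.1176

FPR = FP/(FP+TN) = 2/(2+15) = 0.1176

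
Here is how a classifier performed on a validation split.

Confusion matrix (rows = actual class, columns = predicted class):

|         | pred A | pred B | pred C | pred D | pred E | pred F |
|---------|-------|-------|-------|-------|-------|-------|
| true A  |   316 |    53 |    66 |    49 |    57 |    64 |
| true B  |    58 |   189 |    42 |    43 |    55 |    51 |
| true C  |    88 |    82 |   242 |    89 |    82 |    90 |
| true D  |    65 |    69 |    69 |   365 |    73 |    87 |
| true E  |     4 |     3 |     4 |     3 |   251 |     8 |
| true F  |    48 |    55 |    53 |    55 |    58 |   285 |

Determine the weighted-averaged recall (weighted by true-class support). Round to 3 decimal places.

Per-class recall (TP/(TP+FN)):
  A: TP=316, FN=53+66+49+57+64=289 → 316/605 = 0.5223
  B: TP=189, FN=58+42+43+55+51=249 → 189/438 = 0.4315
  C: TP=242, FN=88+82+89+82+90=431 → 242/673 = 0.3596
  D: TP=365, FN=65+69+69+73+87=363 → 365/728 = 0.5014
  E: TP=251, FN=4+3+4+3+8=22 → 251/273 = 0.9194
  F: TP=285, FN=48+55+53+55+58=269 → 285/554 = 0.5144
Weighted-recall = Σ (supportᵢ/N)·recallᵢ with N=3271: (605/3271)·0.5223 + (438/3271)·0.4315 + (673/3271)·0.3596 + (728/3271)·0.5014 + (273/3271)·0.9194 + (554/3271)·0.5144 = 0.504

0.504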